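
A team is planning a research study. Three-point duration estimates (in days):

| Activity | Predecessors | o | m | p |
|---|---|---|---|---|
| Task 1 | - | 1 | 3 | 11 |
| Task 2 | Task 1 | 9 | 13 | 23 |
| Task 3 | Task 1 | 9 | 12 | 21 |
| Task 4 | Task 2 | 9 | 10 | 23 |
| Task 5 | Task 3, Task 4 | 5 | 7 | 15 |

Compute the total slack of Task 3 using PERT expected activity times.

13 days

te_Task 1 = (1 + 4·3 + 11)/6 = 24/6 = 4
te_Task 2 = (9 + 4·13 + 23)/6 = 84/6 = 14
te_Task 3 = (9 + 4·12 + 21)/6 = 78/6 = 13
te_Task 4 = (9 + 4·10 + 23)/6 = 72/6 = 12
te_Task 5 = (5 + 4·7 + 15)/6 = 48/6 = 8

Forward pass:
ES_Task 1 = 0; EF_Task 1 = 4
ES_Task 2 = 4; EF_Task 2 = 4+14 = 18
ES_Task 3 = 4; EF_Task 3 = 4+13 = 17
ES_Task 4 = 18; EF_Task 4 = 18+12 = 30
ES_Task 5 = max(EF_Task 3=17, EF_Task 4=30) = 30; EF_Task 5 = 30+8 = 38
Expected project duration μ = 38 days. Critical path: Task 1 → Task 2 → Task 4 → Task 5.

Backward pass:
LF_Task 5 = 38; LS_Task 5 = 38−8 = 30
LF_Task 4 = LS_Task 5 = 30; LS_Task 4 = 30−12 = 18
LF_Task 3 = LS_Task 5 = 30; LS_Task 3 = 30−13 = 17
LF_Task 2 = LS_Task 4 = 18; LS_Task 2 = 18−14 = 4
LF_Task 1 = min(LS_Task 2=4, LS_Task 3=17) = 4; LS_Task 1 = 4−4 = 0
Slack_Task 3 = LS_Task 3 − ES_Task 3 = 17 − 4 = 13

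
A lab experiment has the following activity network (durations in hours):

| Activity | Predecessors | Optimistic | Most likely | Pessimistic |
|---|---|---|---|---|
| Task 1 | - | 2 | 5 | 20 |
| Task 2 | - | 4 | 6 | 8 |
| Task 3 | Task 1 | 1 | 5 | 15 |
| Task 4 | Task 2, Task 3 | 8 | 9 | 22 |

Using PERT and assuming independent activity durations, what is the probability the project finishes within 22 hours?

te_Task 1 = (2 + 4·5 + 20)/6 = 42/6 = 7; σ²_Task 1 = ((20−2)/6)² = 9.000
te_Task 2 = (4 + 4·6 + 8)/6 = 36/6 = 6; σ²_Task 2 = ((8−4)/6)² = 0.444
te_Task 3 = (1 + 4·5 + 15)/6 = 36/6 = 6; σ²_Task 3 = ((15−1)/6)² = 5.444
te_Task 4 = (8 + 4·9 + 22)/6 = 66/6 = 11; σ²_Task 4 = ((22−8)/6)² = 5.444

Forward pass:
ES_Task 1 = 0; EF_Task 1 = 7
ES_Task 2 = 0; EF_Task 2 = 6
ES_Task 3 = 7; EF_Task 3 = 7+6 = 13
ES_Task 4 = max(EF_Task 2=6, EF_Task 3=13) = 13; EF_Task 4 = 13+11 = 24
Expected project duration μ = 24 hours. Critical path: Task 1 → Task 3 → Task 4.

Variance along critical path = 9.000 + 5.444 + 5.444 = 19.889; σ = √19.889 = 4.460 hours.
Z = (22 − 24) / 4.460 = -0.448
P(T ≤ 22) = Φ(-0.448) ≈ 0.327

0.327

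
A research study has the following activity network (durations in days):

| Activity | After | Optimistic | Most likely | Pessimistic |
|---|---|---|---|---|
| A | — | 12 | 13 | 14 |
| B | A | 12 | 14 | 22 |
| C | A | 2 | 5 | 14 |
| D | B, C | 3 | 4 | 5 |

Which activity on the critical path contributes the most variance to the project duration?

B

te_A = (12 + 4·13 + 14)/6 = 78/6 = 13; σ²_A = ((14−12)/6)² = 0.111
te_B = (12 + 4·14 + 22)/6 = 90/6 = 15; σ²_B = ((22−12)/6)² = 2.778
te_C = (2 + 4·5 + 14)/6 = 36/6 = 6; σ²_C = ((14−2)/6)² = 4.000
te_D = (3 + 4·4 + 5)/6 = 24/6 = 4; σ²_D = ((5−3)/6)² = 0.111

Forward pass:
ES_A = 0; EF_A = 13
ES_B = 13; EF_B = 13+15 = 28
ES_C = 13; EF_C = 13+6 = 19
ES_D = max(EF_B=28, EF_C=19) = 28; EF_D = 28+4 = 32
Expected project duration μ = 32 days. Critical path: A → B → D.

Variances on critical path: σ²_A=0.111, σ²_B=2.778, σ²_D=0.111.
Largest is σ²_B = 2.778.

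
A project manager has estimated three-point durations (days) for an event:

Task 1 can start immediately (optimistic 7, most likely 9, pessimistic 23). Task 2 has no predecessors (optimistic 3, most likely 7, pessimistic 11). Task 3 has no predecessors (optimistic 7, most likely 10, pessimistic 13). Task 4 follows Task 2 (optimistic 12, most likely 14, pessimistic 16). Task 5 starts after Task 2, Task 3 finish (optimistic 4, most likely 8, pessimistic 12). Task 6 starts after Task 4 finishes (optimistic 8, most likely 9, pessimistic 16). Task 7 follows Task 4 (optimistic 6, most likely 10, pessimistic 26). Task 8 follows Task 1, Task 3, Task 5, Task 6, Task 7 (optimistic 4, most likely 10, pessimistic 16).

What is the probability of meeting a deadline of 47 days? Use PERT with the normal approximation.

te_Task 1 = (7 + 4·9 + 23)/6 = 66/6 = 11; σ²_Task 1 = ((23−7)/6)² = 7.111
te_Task 2 = (3 + 4·7 + 11)/6 = 42/6 = 7; σ²_Task 2 = ((11−3)/6)² = 1.778
te_Task 3 = (7 + 4·10 + 13)/6 = 60/6 = 10; σ²_Task 3 = ((13−7)/6)² = 1.000
te_Task 4 = (12 + 4·14 + 16)/6 = 84/6 = 14; σ²_Task 4 = ((16−12)/6)² = 0.444
te_Task 5 = (4 + 4·8 + 12)/6 = 48/6 = 8; σ²_Task 5 = ((12−4)/6)² = 1.778
te_Task 6 = (8 + 4·9 + 16)/6 = 60/6 = 10; σ²_Task 6 = ((16−8)/6)² = 1.778
te_Task 7 = (6 + 4·10 + 26)/6 = 72/6 = 12; σ²_Task 7 = ((26−6)/6)² = 11.111
te_Task 8 = (4 + 4·10 + 16)/6 = 60/6 = 10; σ²_Task 8 = ((16−4)/6)² = 4.000

Forward pass:
ES_Task 1 = 0; EF_Task 1 = 11
ES_Task 2 = 0; EF_Task 2 = 7
ES_Task 3 = 0; EF_Task 3 = 10
ES_Task 4 = 7; EF_Task 4 = 7+14 = 21
ES_Task 5 = max(EF_Task 2=7, EF_Task 3=10) = 10; EF_Task 5 = 10+8 = 18
ES_Task 6 = 21; EF_Task 6 = 21+10 = 31
ES_Task 7 = 21; EF_Task 7 = 21+12 = 33
ES_Task 8 = max(EF_Task 1=11, EF_Task 3=10, EF_Task 5=18, EF_Task 6=31, EF_Task 7=33) = 33; EF_Task 8 = 33+10 = 43
Expected project duration μ = 43 days. Critical path: Task 2 → Task 4 → Task 7 → Task 8.

Variance along critical path = 1.778 + 0.444 + 11.111 + 4.000 = 17.333; σ = √17.333 = 4.163 days.
Z = (47 − 43) / 4.163 = 0.961
P(T ≤ 47) = Φ(0.961) ≈ 0.832

0.832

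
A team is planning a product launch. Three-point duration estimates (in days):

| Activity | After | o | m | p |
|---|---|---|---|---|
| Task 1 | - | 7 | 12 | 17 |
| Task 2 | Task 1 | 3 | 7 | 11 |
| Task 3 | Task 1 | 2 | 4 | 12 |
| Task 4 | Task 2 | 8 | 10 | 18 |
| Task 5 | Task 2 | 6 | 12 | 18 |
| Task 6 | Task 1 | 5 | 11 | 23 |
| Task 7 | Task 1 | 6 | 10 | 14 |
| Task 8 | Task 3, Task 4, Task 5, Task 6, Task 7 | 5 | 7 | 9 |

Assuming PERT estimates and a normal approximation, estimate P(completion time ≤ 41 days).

te_Task 1 = (7 + 4·12 + 17)/6 = 72/6 = 12; σ²_Task 1 = ((17−7)/6)² = 2.778
te_Task 2 = (3 + 4·7 + 11)/6 = 42/6 = 7; σ²_Task 2 = ((11−3)/6)² = 1.778
te_Task 3 = (2 + 4·4 + 12)/6 = 30/6 = 5; σ²_Task 3 = ((12−2)/6)² = 2.778
te_Task 4 = (8 + 4·10 + 18)/6 = 66/6 = 11; σ²_Task 4 = ((18−8)/6)² = 2.778
te_Task 5 = (6 + 4·12 + 18)/6 = 72/6 = 12; σ²_Task 5 = ((18−6)/6)² = 4.000
te_Task 6 = (5 + 4·11 + 23)/6 = 72/6 = 12; σ²_Task 6 = ((23−5)/6)² = 9.000
te_Task 7 = (6 + 4·10 + 14)/6 = 60/6 = 10; σ²_Task 7 = ((14−6)/6)² = 1.778
te_Task 8 = (5 + 4·7 + 9)/6 = 42/6 = 7; σ²_Task 8 = ((9−5)/6)² = 0.444

Forward pass:
ES_Task 1 = 0; EF_Task 1 = 12
ES_Task 2 = 12; EF_Task 2 = 12+7 = 19
ES_Task 3 = 12; EF_Task 3 = 12+5 = 17
ES_Task 4 = 19; EF_Task 4 = 19+11 = 30
ES_Task 5 = 19; EF_Task 5 = 19+12 = 31
ES_Task 6 = 12; EF_Task 6 = 12+12 = 24
ES_Task 7 = 12; EF_Task 7 = 12+10 = 22
ES_Task 8 = max(EF_Task 3=17, EF_Task 4=30, EF_Task 5=31, EF_Task 6=24, EF_Task 7=22) = 31; EF_Task 8 = 31+7 = 38
Expected project duration μ = 38 days. Critical path: Task 1 → Task 2 → Task 5 → Task 8.

Variance along critical path = 2.778 + 1.778 + 4.000 + 0.444 = 9.000; σ = √9.000 = 3.000 days.
Z = (41 − 38) / 3.000 = 1.000
P(T ≤ 41) = Φ(1.000) ≈ 0.841

0.841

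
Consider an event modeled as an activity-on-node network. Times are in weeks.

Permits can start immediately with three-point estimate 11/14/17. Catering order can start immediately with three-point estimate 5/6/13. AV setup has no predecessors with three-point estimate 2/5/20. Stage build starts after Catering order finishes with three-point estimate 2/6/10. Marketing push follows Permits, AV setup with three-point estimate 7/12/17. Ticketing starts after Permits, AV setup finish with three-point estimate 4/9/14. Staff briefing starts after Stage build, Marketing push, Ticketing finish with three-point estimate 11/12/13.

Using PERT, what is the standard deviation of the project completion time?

te_Permits = (11 + 4·14 + 17)/6 = 84/6 = 14; σ²_Permits = ((17−11)/6)² = 1.000
te_Catering order = (5 + 4·6 + 13)/6 = 42/6 = 7; σ²_Catering order = ((13−5)/6)² = 1.778
te_AV setup = (2 + 4·5 + 20)/6 = 42/6 = 7; σ²_AV setup = ((20−2)/6)² = 9.000
te_Stage build = (2 + 4·6 + 10)/6 = 36/6 = 6; σ²_Stage build = ((10−2)/6)² = 1.778
te_Marketing push = (7 + 4·12 + 17)/6 = 72/6 = 12; σ²_Marketing push = ((17−7)/6)² = 2.778
te_Ticketing = (4 + 4·9 + 14)/6 = 54/6 = 9; σ²_Ticketing = ((14−4)/6)² = 2.778
te_Staff briefing = (11 + 4·12 + 13)/6 = 72/6 = 12; σ²_Staff briefing = ((13−11)/6)² = 0.111

Forward pass:
ES_Permits = 0; EF_Permits = 14
ES_Catering order = 0; EF_Catering order = 7
ES_AV setup = 0; EF_AV setup = 7
ES_Stage build = 7; EF_Stage build = 7+6 = 13
ES_Marketing push = max(EF_Permits=14, EF_AV setup=7) = 14; EF_Marketing push = 14+12 = 26
ES_Ticketing = max(EF_Permits=14, EF_AV setup=7) = 14; EF_Ticketing = 14+9 = 23
ES_Staff briefing = max(EF_Stage build=13, EF_Marketing push=26, EF_Ticketing=23) = 26; EF_Staff briefing = 26+12 = 38
Expected project duration μ = 38 weeks. Critical path: Permits → Marketing push → Staff briefing.

Variance along critical path = 1.000 + 2.778 + 0.111 = 3.889
σ = √3.889 = 1.972 weeks

1.97 weeks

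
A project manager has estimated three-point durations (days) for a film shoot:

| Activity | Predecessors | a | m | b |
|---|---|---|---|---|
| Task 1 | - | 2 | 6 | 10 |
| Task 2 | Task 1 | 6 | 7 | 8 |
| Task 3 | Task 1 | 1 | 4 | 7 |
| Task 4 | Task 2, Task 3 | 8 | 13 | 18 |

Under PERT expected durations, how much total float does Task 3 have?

te_Task 1 = (2 + 4·6 + 10)/6 = 36/6 = 6
te_Task 2 = (6 + 4·7 + 8)/6 = 42/6 = 7
te_Task 3 = (1 + 4·4 + 7)/6 = 24/6 = 4
te_Task 4 = (8 + 4·13 + 18)/6 = 78/6 = 13

Forward pass:
ES_Task 1 = 0; EF_Task 1 = 6
ES_Task 2 = 6; EF_Task 2 = 6+7 = 13
ES_Task 3 = 6; EF_Task 3 = 6+4 = 10
ES_Task 4 = max(EF_Task 2=13, EF_Task 3=10) = 13; EF_Task 4 = 13+13 = 26
Expected project duration μ = 26 days. Critical path: Task 1 → Task 2 → Task 4.

Backward pass:
LF_Task 4 = 26; LS_Task 4 = 26−13 = 13
LF_Task 3 = LS_Task 4 = 13; LS_Task 3 = 13−4 = 9
LF_Task 2 = LS_Task 4 = 13; LS_Task 2 = 13−7 = 6
LF_Task 1 = min(LS_Task 2=6, LS_Task 3=9) = 6; LS_Task 1 = 6−6 = 0
Slack_Task 3 = LS_Task 3 − ES_Task 3 = 9 − 6 = 3

3 days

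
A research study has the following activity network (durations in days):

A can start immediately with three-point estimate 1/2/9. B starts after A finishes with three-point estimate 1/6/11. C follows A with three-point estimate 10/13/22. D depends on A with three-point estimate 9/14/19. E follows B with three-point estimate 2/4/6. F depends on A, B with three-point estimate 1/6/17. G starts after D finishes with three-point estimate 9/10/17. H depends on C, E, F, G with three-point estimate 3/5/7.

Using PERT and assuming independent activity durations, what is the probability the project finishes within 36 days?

0.875

te_A = (1 + 4·2 + 9)/6 = 18/6 = 3; σ²_A = ((9−1)/6)² = 1.778
te_B = (1 + 4·6 + 11)/6 = 36/6 = 6; σ²_B = ((11−1)/6)² = 2.778
te_C = (10 + 4·13 + 22)/6 = 84/6 = 14; σ²_C = ((22−10)/6)² = 4.000
te_D = (9 + 4·14 + 19)/6 = 84/6 = 14; σ²_D = ((19−9)/6)² = 2.778
te_E = (2 + 4·4 + 6)/6 = 24/6 = 4; σ²_E = ((6−2)/6)² = 0.444
te_F = (1 + 4·6 + 17)/6 = 42/6 = 7; σ²_F = ((17−1)/6)² = 7.111
te_G = (9 + 4·10 + 17)/6 = 66/6 = 11; σ²_G = ((17−9)/6)² = 1.778
te_H = (3 + 4·5 + 7)/6 = 30/6 = 5; σ²_H = ((7−3)/6)² = 0.444

Forward pass:
ES_A = 0; EF_A = 3
ES_B = 3; EF_B = 3+6 = 9
ES_C = 3; EF_C = 3+14 = 17
ES_D = 3; EF_D = 3+14 = 17
ES_E = 9; EF_E = 9+4 = 13
ES_F = max(EF_A=3, EF_B=9) = 9; EF_F = 9+7 = 16
ES_G = 17; EF_G = 17+11 = 28
ES_H = max(EF_C=17, EF_E=13, EF_F=16, EF_G=28) = 28; EF_H = 28+5 = 33
Expected project duration μ = 33 days. Critical path: A → D → G → H.

Variance along critical path = 1.778 + 2.778 + 1.778 + 0.444 = 6.778; σ = √6.778 = 2.603 days.
Z = (36 − 33) / 2.603 = 1.152
P(T ≤ 36) = Φ(1.152) ≈ 0.875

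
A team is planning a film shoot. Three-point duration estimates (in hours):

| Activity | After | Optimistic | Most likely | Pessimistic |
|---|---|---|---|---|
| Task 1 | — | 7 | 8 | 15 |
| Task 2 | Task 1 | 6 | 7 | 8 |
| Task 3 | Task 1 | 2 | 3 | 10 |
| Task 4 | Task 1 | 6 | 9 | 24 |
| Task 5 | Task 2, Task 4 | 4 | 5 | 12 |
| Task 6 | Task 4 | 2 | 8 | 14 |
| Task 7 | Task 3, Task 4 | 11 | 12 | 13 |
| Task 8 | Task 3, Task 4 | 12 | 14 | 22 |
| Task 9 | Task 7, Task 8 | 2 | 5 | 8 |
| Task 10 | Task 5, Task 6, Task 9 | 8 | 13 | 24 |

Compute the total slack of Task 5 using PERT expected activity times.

14 hours

te_Task 1 = (7 + 4·8 + 15)/6 = 54/6 = 9
te_Task 2 = (6 + 4·7 + 8)/6 = 42/6 = 7
te_Task 3 = (2 + 4·3 + 10)/6 = 24/6 = 4
te_Task 4 = (6 + 4·9 + 24)/6 = 66/6 = 11
te_Task 5 = (4 + 4·5 + 12)/6 = 36/6 = 6
te_Task 6 = (2 + 4·8 + 14)/6 = 48/6 = 8
te_Task 7 = (11 + 4·12 + 13)/6 = 72/6 = 12
te_Task 8 = (12 + 4·14 + 22)/6 = 90/6 = 15
te_Task 9 = (2 + 4·5 + 8)/6 = 30/6 = 5
te_Task 10 = (8 + 4·13 + 24)/6 = 84/6 = 14

Forward pass:
ES_Task 1 = 0; EF_Task 1 = 9
ES_Task 2 = 9; EF_Task 2 = 9+7 = 16
ES_Task 3 = 9; EF_Task 3 = 9+4 = 13
ES_Task 4 = 9; EF_Task 4 = 9+11 = 20
ES_Task 5 = max(EF_Task 2=16, EF_Task 4=20) = 20; EF_Task 5 = 20+6 = 26
ES_Task 6 = 20; EF_Task 6 = 20+8 = 28
ES_Task 7 = max(EF_Task 3=13, EF_Task 4=20) = 20; EF_Task 7 = 20+12 = 32
ES_Task 8 = max(EF_Task 3=13, EF_Task 4=20) = 20; EF_Task 8 = 20+15 = 35
ES_Task 9 = max(EF_Task 7=32, EF_Task 8=35) = 35; EF_Task 9 = 35+5 = 40
ES_Task 10 = max(EF_Task 5=26, EF_Task 6=28, EF_Task 9=40) = 40; EF_Task 10 = 40+14 = 54
Expected project duration μ = 54 hours. Critical path: Task 1 → Task 4 → Task 8 → Task 9 → Task 10.

Backward pass:
LF_Task 10 = 54; LS_Task 10 = 54−14 = 40
LF_Task 9 = LS_Task 10 = 40; LS_Task 9 = 40−5 = 35
LF_Task 8 = LS_Task 9 = 35; LS_Task 8 = 35−15 = 20
LF_Task 7 = LS_Task 9 = 35; LS_Task 7 = 35−12 = 23
LF_Task 6 = LS_Task 10 = 40; LS_Task 6 = 40−8 = 32
LF_Task 5 = LS_Task 10 = 40; LS_Task 5 = 40−6 = 34
LF_Task 4 = min(LS_Task 5=34, LS_Task 6=32, LS_Task 7=23, LS_Task 8=20) = 20; LS_Task 4 = 20−11 = 9
LF_Task 3 = min(LS_Task 7=23, LS_Task 8=20) = 20; LS_Task 3 = 20−4 = 16
LF_Task 2 = LS_Task 5 = 34; LS_Task 2 = 34−7 = 27
LF_Task 1 = min(LS_Task 2=27, LS_Task 3=16, LS_Task 4=9) = 9; LS_Task 1 = 9−9 = 0
Slack_Task 5 = LS_Task 5 − ES_Task 5 = 34 − 20 = 14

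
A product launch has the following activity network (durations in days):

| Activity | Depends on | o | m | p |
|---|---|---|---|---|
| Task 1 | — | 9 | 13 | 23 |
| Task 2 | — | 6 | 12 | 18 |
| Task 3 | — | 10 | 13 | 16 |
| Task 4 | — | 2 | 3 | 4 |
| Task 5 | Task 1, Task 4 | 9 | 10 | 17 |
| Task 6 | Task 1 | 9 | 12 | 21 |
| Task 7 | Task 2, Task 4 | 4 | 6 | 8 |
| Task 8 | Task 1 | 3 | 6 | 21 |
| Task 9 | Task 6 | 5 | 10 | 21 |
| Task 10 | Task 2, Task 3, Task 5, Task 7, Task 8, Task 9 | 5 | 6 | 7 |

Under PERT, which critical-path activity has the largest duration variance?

te_Task 1 = (9 + 4·13 + 23)/6 = 84/6 = 14; σ²_Task 1 = ((23−9)/6)² = 5.444
te_Task 2 = (6 + 4·12 + 18)/6 = 72/6 = 12; σ²_Task 2 = ((18−6)/6)² = 4.000
te_Task 3 = (10 + 4·13 + 16)/6 = 78/6 = 13; σ²_Task 3 = ((16−10)/6)² = 1.000
te_Task 4 = (2 + 4·3 + 4)/6 = 18/6 = 3; σ²_Task 4 = ((4−2)/6)² = 0.111
te_Task 5 = (9 + 4·10 + 17)/6 = 66/6 = 11; σ²_Task 5 = ((17−9)/6)² = 1.778
te_Task 6 = (9 + 4·12 + 21)/6 = 78/6 = 13; σ²_Task 6 = ((21−9)/6)² = 4.000
te_Task 7 = (4 + 4·6 + 8)/6 = 36/6 = 6; σ²_Task 7 = ((8−4)/6)² = 0.444
te_Task 8 = (3 + 4·6 + 21)/6 = 48/6 = 8; σ²_Task 8 = ((21−3)/6)² = 9.000
te_Task 9 = (5 + 4·10 + 21)/6 = 66/6 = 11; σ²_Task 9 = ((21−5)/6)² = 7.111
te_Task 10 = (5 + 4·6 + 7)/6 = 36/6 = 6; σ²_Task 10 = ((7−5)/6)² = 0.111

Forward pass:
ES_Task 1 = 0; EF_Task 1 = 14
ES_Task 2 = 0; EF_Task 2 = 12
ES_Task 3 = 0; EF_Task 3 = 13
ES_Task 4 = 0; EF_Task 4 = 3
ES_Task 5 = max(EF_Task 1=14, EF_Task 4=3) = 14; EF_Task 5 = 14+11 = 25
ES_Task 6 = 14; EF_Task 6 = 14+13 = 27
ES_Task 7 = max(EF_Task 2=12, EF_Task 4=3) = 12; EF_Task 7 = 12+6 = 18
ES_Task 8 = 14; EF_Task 8 = 14+8 = 22
ES_Task 9 = 27; EF_Task 9 = 27+11 = 38
ES_Task 10 = max(EF_Task 2=12, EF_Task 3=13, EF_Task 5=25, EF_Task 7=18, EF_Task 8=22, EF_Task 9=38) = 38; EF_Task 10 = 38+6 = 44
Expected project duration μ = 44 days. Critical path: Task 1 → Task 6 → Task 9 → Task 10.

Variances on critical path: σ²_Task 1=5.444, σ²_Task 6=4.000, σ²_Task 9=7.111, σ²_Task 10=0.111.
Largest is σ²_Task 9 = 7.111.

Task 9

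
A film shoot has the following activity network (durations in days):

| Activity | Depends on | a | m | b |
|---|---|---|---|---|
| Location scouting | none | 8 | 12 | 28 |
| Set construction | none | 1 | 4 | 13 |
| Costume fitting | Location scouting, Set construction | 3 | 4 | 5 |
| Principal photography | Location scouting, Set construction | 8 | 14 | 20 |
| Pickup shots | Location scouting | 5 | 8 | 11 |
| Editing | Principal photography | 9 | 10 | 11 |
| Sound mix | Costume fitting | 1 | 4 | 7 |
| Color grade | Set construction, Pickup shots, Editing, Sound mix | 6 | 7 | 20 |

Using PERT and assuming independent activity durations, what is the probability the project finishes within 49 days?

0.670

te_Location scouting = (8 + 4·12 + 28)/6 = 84/6 = 14; σ²_Location scouting = ((28−8)/6)² = 11.111
te_Set construction = (1 + 4·4 + 13)/6 = 30/6 = 5; σ²_Set construction = ((13−1)/6)² = 4.000
te_Costume fitting = (3 + 4·4 + 5)/6 = 24/6 = 4; σ²_Costume fitting = ((5−3)/6)² = 0.111
te_Principal photography = (8 + 4·14 + 20)/6 = 84/6 = 14; σ²_Principal photography = ((20−8)/6)² = 4.000
te_Pickup shots = (5 + 4·8 + 11)/6 = 48/6 = 8; σ²_Pickup shots = ((11−5)/6)² = 1.000
te_Editing = (9 + 4·10 + 11)/6 = 60/6 = 10; σ²_Editing = ((11−9)/6)² = 0.111
te_Sound mix = (1 + 4·4 + 7)/6 = 24/6 = 4; σ²_Sound mix = ((7−1)/6)² = 1.000
te_Color grade = (6 + 4·7 + 20)/6 = 54/6 = 9; σ²_Color grade = ((20−6)/6)² = 5.444

Forward pass:
ES_Location scouting = 0; EF_Location scouting = 14
ES_Set construction = 0; EF_Set construction = 5
ES_Costume fitting = max(EF_Location scouting=14, EF_Set construction=5) = 14; EF_Costume fitting = 14+4 = 18
ES_Principal photography = max(EF_Location scouting=14, EF_Set construction=5) = 14; EF_Principal photography = 14+14 = 28
ES_Pickup shots = 14; EF_Pickup shots = 14+8 = 22
ES_Editing = 28; EF_Editing = 28+10 = 38
ES_Sound mix = 18; EF_Sound mix = 18+4 = 22
ES_Color grade = max(EF_Set construction=5, EF_Pickup shots=22, EF_Editing=38, EF_Sound mix=22) = 38; EF_Color grade = 38+9 = 47
Expected project duration μ = 47 days. Critical path: Location scouting → Principal photography → Editing → Color grade.

Variance along critical path = 11.111 + 4.000 + 0.111 + 5.444 = 20.667; σ = √20.667 = 4.546 days.
Z = (49 − 47) / 4.546 = 0.440
P(T ≤ 49) = Φ(0.440) ≈ 0.670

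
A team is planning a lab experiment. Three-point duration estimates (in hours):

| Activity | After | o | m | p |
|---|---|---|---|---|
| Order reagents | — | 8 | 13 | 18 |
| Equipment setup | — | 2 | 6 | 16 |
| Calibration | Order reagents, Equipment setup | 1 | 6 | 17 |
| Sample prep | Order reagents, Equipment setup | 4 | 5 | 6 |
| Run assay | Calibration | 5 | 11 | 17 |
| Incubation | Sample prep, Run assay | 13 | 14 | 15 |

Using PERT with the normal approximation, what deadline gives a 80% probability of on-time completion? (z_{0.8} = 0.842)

48.2 hours

te_Order reagents = (8 + 4·13 + 18)/6 = 78/6 = 13; σ²_Order reagents = ((18−8)/6)² = 2.778
te_Equipment setup = (2 + 4·6 + 16)/6 = 42/6 = 7; σ²_Equipment setup = ((16−2)/6)² = 5.444
te_Calibration = (1 + 4·6 + 17)/6 = 42/6 = 7; σ²_Calibration = ((17−1)/6)² = 7.111
te_Sample prep = (4 + 4·5 + 6)/6 = 30/6 = 5; σ²_Sample prep = ((6−4)/6)² = 0.111
te_Run assay = (5 + 4·11 + 17)/6 = 66/6 = 11; σ²_Run assay = ((17−5)/6)² = 4.000
te_Incubation = (13 + 4·14 + 15)/6 = 84/6 = 14; σ²_Incubation = ((15−13)/6)² = 0.111

Forward pass:
ES_Order reagents = 0; EF_Order reagents = 13
ES_Equipment setup = 0; EF_Equipment setup = 7
ES_Calibration = max(EF_Order reagents=13, EF_Equipment setup=7) = 13; EF_Calibration = 13+7 = 20
ES_Sample prep = max(EF_Order reagents=13, EF_Equipment setup=7) = 13; EF_Sample prep = 13+5 = 18
ES_Run assay = 20; EF_Run assay = 20+11 = 31
ES_Incubation = max(EF_Sample prep=18, EF_Run assay=31) = 31; EF_Incubation = 31+14 = 45
Expected project duration μ = 45 hours. Critical path: Order reagents → Calibration → Run assay → Incubation.

Variance along critical path = 2.778 + 7.111 + 4.000 + 0.111 = 14.000; σ = 3.742 hours.
D = μ + z·σ = 45 + 0.842·3.742 = 48.2 hours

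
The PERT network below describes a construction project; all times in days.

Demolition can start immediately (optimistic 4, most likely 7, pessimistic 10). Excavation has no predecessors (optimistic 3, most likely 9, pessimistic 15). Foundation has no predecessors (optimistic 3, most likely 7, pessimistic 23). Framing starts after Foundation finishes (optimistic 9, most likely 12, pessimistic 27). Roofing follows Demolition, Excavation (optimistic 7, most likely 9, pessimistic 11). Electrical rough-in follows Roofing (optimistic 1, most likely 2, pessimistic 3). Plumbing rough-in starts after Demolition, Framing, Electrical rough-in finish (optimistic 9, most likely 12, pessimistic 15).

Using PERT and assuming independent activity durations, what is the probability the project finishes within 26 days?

te_Demolition = (4 + 4·7 + 10)/6 = 42/6 = 7; σ²_Demolition = ((10−4)/6)² = 1.000
te_Excavation = (3 + 4·9 + 15)/6 = 54/6 = 9; σ²_Excavation = ((15−3)/6)² = 4.000
te_Foundation = (3 + 4·7 + 23)/6 = 54/6 = 9; σ²_Foundation = ((23−3)/6)² = 11.111
te_Framing = (9 + 4·12 + 27)/6 = 84/6 = 14; σ²_Framing = ((27−9)/6)² = 9.000
te_Roofing = (7 + 4·9 + 11)/6 = 54/6 = 9; σ²_Roofing = ((11−7)/6)² = 0.444
te_Electrical rough-in = (1 + 4·2 + 3)/6 = 12/6 = 2; σ²_Electrical rough-in = ((3−1)/6)² = 0.111
te_Plumbing rough-in = (9 + 4·12 + 15)/6 = 72/6 = 12; σ²_Plumbing rough-in = ((15−9)/6)² = 1.000

Forward pass:
ES_Demolition = 0; EF_Demolition = 7
ES_Excavation = 0; EF_Excavation = 9
ES_Foundation = 0; EF_Foundation = 9
ES_Framing = 9; EF_Framing = 9+14 = 23
ES_Roofing = max(EF_Demolition=7, EF_Excavation=9) = 9; EF_Roofing = 9+9 = 18
ES_Electrical rough-in = 18; EF_Electrical rough-in = 18+2 = 20
ES_Plumbing rough-in = max(EF_Demolition=7, EF_Framing=23, EF_Electrical rough-in=20) = 23; EF_Plumbing rough-in = 23+12 = 35
Expected project duration μ = 35 days. Critical path: Foundation → Framing → Plumbing rough-in.

Variance along critical path = 11.111 + 9.000 + 1.000 = 21.111; σ = √21.111 = 4.595 days.
Z = (26 − 35) / 4.595 = -1.959
P(T ≤ 26) = Φ(-1.959) ≈ 0.025

0.025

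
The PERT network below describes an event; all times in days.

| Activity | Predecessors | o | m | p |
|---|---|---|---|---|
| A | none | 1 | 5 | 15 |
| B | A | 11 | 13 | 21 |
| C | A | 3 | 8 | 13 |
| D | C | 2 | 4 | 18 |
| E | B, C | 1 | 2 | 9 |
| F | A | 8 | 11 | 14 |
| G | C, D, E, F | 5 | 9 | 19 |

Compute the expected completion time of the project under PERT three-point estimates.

te_A = (1 + 4·5 + 15)/6 = 36/6 = 6
te_B = (11 + 4·13 + 21)/6 = 84/6 = 14
te_C = (3 + 4·8 + 13)/6 = 48/6 = 8
te_D = (2 + 4·4 + 18)/6 = 36/6 = 6
te_E = (1 + 4·2 + 9)/6 = 18/6 = 3
te_F = (8 + 4·11 + 14)/6 = 66/6 = 11
te_G = (5 + 4·9 + 19)/6 = 60/6 = 10

Forward pass:
ES_A = 0; EF_A = 6
ES_B = 6; EF_B = 6+14 = 20
ES_C = 6; EF_C = 6+8 = 14
ES_D = 14; EF_D = 14+6 = 20
ES_E = max(EF_B=20, EF_C=14) = 20; EF_E = 20+3 = 23
ES_F = 6; EF_F = 6+11 = 17
ES_G = max(EF_C=14, EF_D=20, EF_E=23, EF_F=17) = 23; EF_G = 23+10 = 33
Expected project duration μ = 33 days. Critical path: A → B → E → G.

33 days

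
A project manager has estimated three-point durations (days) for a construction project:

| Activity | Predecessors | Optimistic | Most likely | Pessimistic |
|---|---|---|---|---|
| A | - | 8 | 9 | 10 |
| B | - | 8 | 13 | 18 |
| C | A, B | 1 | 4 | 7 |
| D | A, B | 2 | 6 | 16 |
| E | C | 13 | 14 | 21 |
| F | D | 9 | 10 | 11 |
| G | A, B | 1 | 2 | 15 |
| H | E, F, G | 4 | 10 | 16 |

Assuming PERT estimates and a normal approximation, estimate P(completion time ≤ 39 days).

te_A = (8 + 4·9 + 10)/6 = 54/6 = 9; σ²_A = ((10−8)/6)² = 0.111
te_B = (8 + 4·13 + 18)/6 = 78/6 = 13; σ²_B = ((18−8)/6)² = 2.778
te_C = (1 + 4·4 + 7)/6 = 24/6 = 4; σ²_C = ((7−1)/6)² = 1.000
te_D = (2 + 4·6 + 16)/6 = 42/6 = 7; σ²_D = ((16−2)/6)² = 5.444
te_E = (13 + 4·14 + 21)/6 = 90/6 = 15; σ²_E = ((21−13)/6)² = 1.778
te_F = (9 + 4·10 + 11)/6 = 60/6 = 10; σ²_F = ((11−9)/6)² = 0.111
te_G = (1 + 4·2 + 15)/6 = 24/6 = 4; σ²_G = ((15−1)/6)² = 5.444
te_H = (4 + 4·10 + 16)/6 = 60/6 = 10; σ²_H = ((16−4)/6)² = 4.000

Forward pass:
ES_A = 0; EF_A = 9
ES_B = 0; EF_B = 13
ES_C = max(EF_A=9, EF_B=13) = 13; EF_C = 13+4 = 17
ES_D = max(EF_A=9, EF_B=13) = 13; EF_D = 13+7 = 20
ES_E = 17; EF_E = 17+15 = 32
ES_F = 20; EF_F = 20+10 = 30
ES_G = max(EF_A=9, EF_B=13) = 13; EF_G = 13+4 = 17
ES_H = max(EF_E=32, EF_F=30, EF_G=17) = 32; EF_H = 32+10 = 42
Expected project duration μ = 42 days. Critical path: B → C → E → H.

Variance along critical path = 2.778 + 1.000 + 1.778 + 4.000 = 9.556; σ = √9.556 = 3.091 days.
Z = (39 − 42) / 3.091 = -0.970
P(T ≤ 39) = Φ(-0.970) ≈ 0.166

0.166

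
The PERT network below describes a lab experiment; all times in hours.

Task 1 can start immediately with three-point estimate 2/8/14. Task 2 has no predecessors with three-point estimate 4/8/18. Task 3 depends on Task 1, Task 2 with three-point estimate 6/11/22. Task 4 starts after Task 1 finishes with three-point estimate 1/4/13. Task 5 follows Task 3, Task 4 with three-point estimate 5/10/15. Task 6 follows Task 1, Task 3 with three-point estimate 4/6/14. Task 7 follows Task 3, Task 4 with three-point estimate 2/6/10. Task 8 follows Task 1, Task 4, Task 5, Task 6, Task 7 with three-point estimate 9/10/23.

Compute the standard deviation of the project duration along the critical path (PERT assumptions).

4.56 hours

te_Task 1 = (2 + 4·8 + 14)/6 = 48/6 = 8; σ²_Task 1 = ((14−2)/6)² = 4.000
te_Task 2 = (4 + 4·8 + 18)/6 = 54/6 = 9; σ²_Task 2 = ((18−4)/6)² = 5.444
te_Task 3 = (6 + 4·11 + 22)/6 = 72/6 = 12; σ²_Task 3 = ((22−6)/6)² = 7.111
te_Task 4 = (1 + 4·4 + 13)/6 = 30/6 = 5; σ²_Task 4 = ((13−1)/6)² = 4.000
te_Task 5 = (5 + 4·10 + 15)/6 = 60/6 = 10; σ²_Task 5 = ((15−5)/6)² = 2.778
te_Task 6 = (4 + 4·6 + 14)/6 = 42/6 = 7; σ²_Task 6 = ((14−4)/6)² = 2.778
te_Task 7 = (2 + 4·6 + 10)/6 = 36/6 = 6; σ²_Task 7 = ((10−2)/6)² = 1.778
te_Task 8 = (9 + 4·10 + 23)/6 = 72/6 = 12; σ²_Task 8 = ((23−9)/6)² = 5.444

Forward pass:
ES_Task 1 = 0; EF_Task 1 = 8
ES_Task 2 = 0; EF_Task 2 = 9
ES_Task 3 = max(EF_Task 1=8, EF_Task 2=9) = 9; EF_Task 3 = 9+12 = 21
ES_Task 4 = 8; EF_Task 4 = 8+5 = 13
ES_Task 5 = max(EF_Task 3=21, EF_Task 4=13) = 21; EF_Task 5 = 21+10 = 31
ES_Task 6 = max(EF_Task 1=8, EF_Task 3=21) = 21; EF_Task 6 = 21+7 = 28
ES_Task 7 = max(EF_Task 3=21, EF_Task 4=13) = 21; EF_Task 7 = 21+6 = 27
ES_Task 8 = max(EF_Task 1=8, EF_Task 4=13, EF_Task 5=31, EF_Task 6=28, EF_Task 7=27) = 31; EF_Task 8 = 31+12 = 43
Expected project duration μ = 43 hours. Critical path: Task 2 → Task 3 → Task 5 → Task 8.

Variance along critical path = 5.444 + 7.111 + 2.778 + 5.444 = 20.778
σ = √20.778 = 4.558 hours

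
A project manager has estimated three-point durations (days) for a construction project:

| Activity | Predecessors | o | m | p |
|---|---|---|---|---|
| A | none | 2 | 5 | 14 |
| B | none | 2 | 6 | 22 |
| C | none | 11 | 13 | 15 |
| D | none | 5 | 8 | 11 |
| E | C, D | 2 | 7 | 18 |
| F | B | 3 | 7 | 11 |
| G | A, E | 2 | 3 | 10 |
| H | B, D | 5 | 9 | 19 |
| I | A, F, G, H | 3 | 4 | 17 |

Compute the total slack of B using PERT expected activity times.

7 days

te_A = (2 + 4·5 + 14)/6 = 36/6 = 6
te_B = (2 + 4·6 + 22)/6 = 48/6 = 8
te_C = (11 + 4·13 + 15)/6 = 78/6 = 13
te_D = (5 + 4·8 + 11)/6 = 48/6 = 8
te_E = (2 + 4·7 + 18)/6 = 48/6 = 8
te_F = (3 + 4·7 + 11)/6 = 42/6 = 7
te_G = (2 + 4·3 + 10)/6 = 24/6 = 4
te_H = (5 + 4·9 + 19)/6 = 60/6 = 10
te_I = (3 + 4·4 + 17)/6 = 36/6 = 6

Forward pass:
ES_A = 0; EF_A = 6
ES_B = 0; EF_B = 8
ES_C = 0; EF_C = 13
ES_D = 0; EF_D = 8
ES_E = max(EF_C=13, EF_D=8) = 13; EF_E = 13+8 = 21
ES_F = 8; EF_F = 8+7 = 15
ES_G = max(EF_A=6, EF_E=21) = 21; EF_G = 21+4 = 25
ES_H = max(EF_B=8, EF_D=8) = 8; EF_H = 8+10 = 18
ES_I = max(EF_A=6, EF_F=15, EF_G=25, EF_H=18) = 25; EF_I = 25+6 = 31
Expected project duration μ = 31 days. Critical path: C → E → G → I.

Backward pass:
LF_I = 31; LS_I = 31−6 = 25
LF_H = LS_I = 25; LS_H = 25−10 = 15
LF_G = LS_I = 25; LS_G = 25−4 = 21
LF_F = LS_I = 25; LS_F = 25−7 = 18
LF_E = LS_G = 21; LS_E = 21−8 = 13
LF_D = min(LS_E=13, LS_H=15) = 13; LS_D = 13−8 = 5
LF_C = LS_E = 13; LS_C = 13−13 = 0
LF_B = min(LS_F=18, LS_H=15) = 15; LS_B = 15−8 = 7
LF_A = min(LS_G=21, LS_I=25) = 21; LS_A = 21−6 = 15
Slack_B = LS_B − ES_B = 7 − 0 = 7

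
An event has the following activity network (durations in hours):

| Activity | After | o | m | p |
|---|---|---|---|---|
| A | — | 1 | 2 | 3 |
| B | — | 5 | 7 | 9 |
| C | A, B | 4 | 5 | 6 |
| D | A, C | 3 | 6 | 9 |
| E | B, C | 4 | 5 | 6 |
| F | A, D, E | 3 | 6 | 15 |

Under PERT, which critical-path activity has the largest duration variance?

F

te_A = (1 + 4·2 + 3)/6 = 12/6 = 2; σ²_A = ((3−1)/6)² = 0.111
te_B = (5 + 4·7 + 9)/6 = 42/6 = 7; σ²_B = ((9−5)/6)² = 0.444
te_C = (4 + 4·5 + 6)/6 = 30/6 = 5; σ²_C = ((6−4)/6)² = 0.111
te_D = (3 + 4·6 + 9)/6 = 36/6 = 6; σ²_D = ((9−3)/6)² = 1.000
te_E = (4 + 4·5 + 6)/6 = 30/6 = 5; σ²_E = ((6−4)/6)² = 0.111
te_F = (3 + 4·6 + 15)/6 = 42/6 = 7; σ²_F = ((15−3)/6)² = 4.000

Forward pass:
ES_A = 0; EF_A = 2
ES_B = 0; EF_B = 7
ES_C = max(EF_A=2, EF_B=7) = 7; EF_C = 7+5 = 12
ES_D = max(EF_A=2, EF_C=12) = 12; EF_D = 12+6 = 18
ES_E = max(EF_B=7, EF_C=12) = 12; EF_E = 12+5 = 17
ES_F = max(EF_A=2, EF_D=18, EF_E=17) = 18; EF_F = 18+7 = 25
Expected project duration μ = 25 hours. Critical path: B → C → D → F.

Variances on critical path: σ²_B=0.444, σ²_C=0.111, σ²_D=1.000, σ²_F=4.000.
Largest is σ²_F = 4.000.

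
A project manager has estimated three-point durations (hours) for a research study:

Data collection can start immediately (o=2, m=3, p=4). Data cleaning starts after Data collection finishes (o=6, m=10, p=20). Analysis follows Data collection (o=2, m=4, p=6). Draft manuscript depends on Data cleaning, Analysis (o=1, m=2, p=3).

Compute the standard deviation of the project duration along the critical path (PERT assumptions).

2.38 hours

te_Data collection = (2 + 4·3 + 4)/6 = 18/6 = 3; σ²_Data collection = ((4−2)/6)² = 0.111
te_Data cleaning = (6 + 4·10 + 20)/6 = 66/6 = 11; σ²_Data cleaning = ((20−6)/6)² = 5.444
te_Analysis = (2 + 4·4 + 6)/6 = 24/6 = 4; σ²_Analysis = ((6−2)/6)² = 0.444
te_Draft manuscript = (1 + 4·2 + 3)/6 = 12/6 = 2; σ²_Draft manuscript = ((3−1)/6)² = 0.111

Forward pass:
ES_Data collection = 0; EF_Data collection = 3
ES_Data cleaning = 3; EF_Data cleaning = 3+11 = 14
ES_Analysis = 3; EF_Analysis = 3+4 = 7
ES_Draft manuscript = max(EF_Data cleaning=14, EF_Analysis=7) = 14; EF_Draft manuscript = 14+2 = 16
Expected project duration μ = 16 hours. Critical path: Data collection → Data cleaning → Draft manuscript.

Variance along critical path = 0.111 + 5.444 + 0.111 = 5.667
σ = √5.667 = 2.380 hours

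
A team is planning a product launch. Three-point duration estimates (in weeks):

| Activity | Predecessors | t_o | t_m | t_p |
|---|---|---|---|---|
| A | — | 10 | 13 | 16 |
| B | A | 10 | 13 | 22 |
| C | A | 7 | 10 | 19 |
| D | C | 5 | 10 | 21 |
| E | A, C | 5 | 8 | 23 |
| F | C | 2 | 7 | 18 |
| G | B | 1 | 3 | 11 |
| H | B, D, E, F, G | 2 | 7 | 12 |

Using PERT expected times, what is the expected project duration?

42 weeks

te_A = (10 + 4·13 + 16)/6 = 78/6 = 13
te_B = (10 + 4·13 + 22)/6 = 84/6 = 14
te_C = (7 + 4·10 + 19)/6 = 66/6 = 11
te_D = (5 + 4·10 + 21)/6 = 66/6 = 11
te_E = (5 + 4·8 + 23)/6 = 60/6 = 10
te_F = (2 + 4·7 + 18)/6 = 48/6 = 8
te_G = (1 + 4·3 + 11)/6 = 24/6 = 4
te_H = (2 + 4·7 + 12)/6 = 42/6 = 7

Forward pass:
ES_A = 0; EF_A = 13
ES_B = 13; EF_B = 13+14 = 27
ES_C = 13; EF_C = 13+11 = 24
ES_D = 24; EF_D = 24+11 = 35
ES_E = max(EF_A=13, EF_C=24) = 24; EF_E = 24+10 = 34
ES_F = 24; EF_F = 24+8 = 32
ES_G = 27; EF_G = 27+4 = 31
ES_H = max(EF_B=27, EF_D=35, EF_E=34, EF_F=32, EF_G=31) = 35; EF_H = 35+7 = 42
Expected project duration μ = 42 weeks. Critical path: A → C → D → H.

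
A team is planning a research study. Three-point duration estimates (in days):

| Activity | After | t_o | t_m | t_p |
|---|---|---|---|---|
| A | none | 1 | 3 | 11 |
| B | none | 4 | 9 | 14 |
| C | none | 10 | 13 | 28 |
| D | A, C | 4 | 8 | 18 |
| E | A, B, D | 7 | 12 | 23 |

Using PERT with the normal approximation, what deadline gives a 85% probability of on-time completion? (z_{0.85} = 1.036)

te_A = (1 + 4·3 + 11)/6 = 24/6 = 4; σ²_A = ((11−1)/6)² = 2.778
te_B = (4 + 4·9 + 14)/6 = 54/6 = 9; σ²_B = ((14−4)/6)² = 2.778
te_C = (10 + 4·13 + 28)/6 = 90/6 = 15; σ²_C = ((28−10)/6)² = 9.000
te_D = (4 + 4·8 + 18)/6 = 54/6 = 9; σ²_D = ((18−4)/6)² = 5.444
te_E = (7 + 4·12 + 23)/6 = 78/6 = 13; σ²_E = ((23−7)/6)² = 7.111

Forward pass:
ES_A = 0; EF_A = 4
ES_B = 0; EF_B = 9
ES_C = 0; EF_C = 15
ES_D = max(EF_A=4, EF_C=15) = 15; EF_D = 15+9 = 24
ES_E = max(EF_A=4, EF_B=9, EF_D=24) = 24; EF_E = 24+13 = 37
Expected project duration μ = 37 days. Critical path: C → D → E.

Variance along critical path = 9.000 + 5.444 + 7.111 = 21.556; σ = 4.643 days.
D = μ + z·σ = 37 + 1.036·4.643 = 41.8 days

41.8 days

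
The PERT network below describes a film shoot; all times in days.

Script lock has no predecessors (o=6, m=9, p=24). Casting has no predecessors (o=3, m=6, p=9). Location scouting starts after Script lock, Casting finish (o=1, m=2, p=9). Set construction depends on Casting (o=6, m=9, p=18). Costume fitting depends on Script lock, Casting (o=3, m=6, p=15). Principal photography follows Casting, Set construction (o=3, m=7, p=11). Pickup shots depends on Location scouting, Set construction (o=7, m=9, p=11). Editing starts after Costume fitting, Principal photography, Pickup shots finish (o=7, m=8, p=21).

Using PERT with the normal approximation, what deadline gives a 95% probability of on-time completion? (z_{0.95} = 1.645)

40.4 days

te_Script lock = (6 + 4·9 + 24)/6 = 66/6 = 11; σ²_Script lock = ((24−6)/6)² = 9.000
te_Casting = (3 + 4·6 + 9)/6 = 36/6 = 6; σ²_Casting = ((9−3)/6)² = 1.000
te_Location scouting = (1 + 4·2 + 9)/6 = 18/6 = 3; σ²_Location scouting = ((9−1)/6)² = 1.778
te_Set construction = (6 + 4·9 + 18)/6 = 60/6 = 10; σ²_Set construction = ((18−6)/6)² = 4.000
te_Costume fitting = (3 + 4·6 + 15)/6 = 42/6 = 7; σ²_Costume fitting = ((15−3)/6)² = 4.000
te_Principal photography = (3 + 4·7 + 11)/6 = 42/6 = 7; σ²_Principal photography = ((11−3)/6)² = 1.778
te_Pickup shots = (7 + 4·9 + 11)/6 = 54/6 = 9; σ²_Pickup shots = ((11−7)/6)² = 0.444
te_Editing = (7 + 4·8 + 21)/6 = 60/6 = 10; σ²_Editing = ((21−7)/6)² = 5.444

Forward pass:
ES_Script lock = 0; EF_Script lock = 11
ES_Casting = 0; EF_Casting = 6
ES_Location scouting = max(EF_Script lock=11, EF_Casting=6) = 11; EF_Location scouting = 11+3 = 14
ES_Set construction = 6; EF_Set construction = 6+10 = 16
ES_Costume fitting = max(EF_Script lock=11, EF_Casting=6) = 11; EF_Costume fitting = 11+7 = 18
ES_Principal photography = max(EF_Casting=6, EF_Set construction=16) = 16; EF_Principal photography = 16+7 = 23
ES_Pickup shots = max(EF_Location scouting=14, EF_Set construction=16) = 16; EF_Pickup shots = 16+9 = 25
ES_Editing = max(EF_Costume fitting=18, EF_Principal photography=23, EF_Pickup shots=25) = 25; EF_Editing = 25+10 = 35
Expected project duration μ = 35 days. Critical path: Casting → Set construction → Pickup shots → Editing.

Variance along critical path = 1.000 + 4.000 + 0.444 + 5.444 = 10.889; σ = 3.300 days.
D = μ + z·σ = 35 + 1.645·3.300 = 40.4 days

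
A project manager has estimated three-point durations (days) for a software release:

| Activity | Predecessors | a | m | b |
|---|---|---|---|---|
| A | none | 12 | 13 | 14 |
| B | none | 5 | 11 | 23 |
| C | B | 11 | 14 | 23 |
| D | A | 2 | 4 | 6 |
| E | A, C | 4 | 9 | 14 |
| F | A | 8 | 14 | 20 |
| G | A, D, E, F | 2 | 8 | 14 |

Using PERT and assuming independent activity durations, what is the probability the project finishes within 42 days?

te_A = (12 + 4·13 + 14)/6 = 78/6 = 13; σ²_A = ((14−12)/6)² = 0.111
te_B = (5 + 4·11 + 23)/6 = 72/6 = 12; σ²_B = ((23−5)/6)² = 9.000
te_C = (11 + 4·14 + 23)/6 = 90/6 = 15; σ²_C = ((23−11)/6)² = 4.000
te_D = (2 + 4·4 + 6)/6 = 24/6 = 4; σ²_D = ((6−2)/6)² = 0.444
te_E = (4 + 4·9 + 14)/6 = 54/6 = 9; σ²_E = ((14−4)/6)² = 2.778
te_F = (8 + 4·14 + 20)/6 = 84/6 = 14; σ²_F = ((20−8)/6)² = 4.000
te_G = (2 + 4·8 + 14)/6 = 48/6 = 8; σ²_G = ((14−2)/6)² = 4.000

Forward pass:
ES_A = 0; EF_A = 13
ES_B = 0; EF_B = 12
ES_C = 12; EF_C = 12+15 = 27
ES_D = 13; EF_D = 13+4 = 17
ES_E = max(EF_A=13, EF_C=27) = 27; EF_E = 27+9 = 36
ES_F = 13; EF_F = 13+14 = 27
ES_G = max(EF_A=13, EF_D=17, EF_E=36, EF_F=27) = 36; EF_G = 36+8 = 44
Expected project duration μ = 44 days. Critical path: B → C → E → G.

Variance along critical path = 9.000 + 4.000 + 2.778 + 4.000 = 19.778; σ = √19.778 = 4.447 days.
Z = (42 − 44) / 4.447 = -0.450
P(T ≤ 42) = Φ(-0.450) ≈ 0.326

0.326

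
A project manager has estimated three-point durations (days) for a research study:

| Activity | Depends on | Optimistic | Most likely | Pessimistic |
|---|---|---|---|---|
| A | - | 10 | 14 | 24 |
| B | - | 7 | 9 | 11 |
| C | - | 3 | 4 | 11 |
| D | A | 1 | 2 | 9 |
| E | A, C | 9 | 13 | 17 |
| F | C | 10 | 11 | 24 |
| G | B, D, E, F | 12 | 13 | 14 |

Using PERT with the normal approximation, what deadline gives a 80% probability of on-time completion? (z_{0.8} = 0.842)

43.3 days

te_A = (10 + 4·14 + 24)/6 = 90/6 = 15; σ²_A = ((24−10)/6)² = 5.444
te_B = (7 + 4·9 + 11)/6 = 54/6 = 9; σ²_B = ((11−7)/6)² = 0.444
te_C = (3 + 4·4 + 11)/6 = 30/6 = 5; σ²_C = ((11−3)/6)² = 1.778
te_D = (1 + 4·2 + 9)/6 = 18/6 = 3; σ²_D = ((9−1)/6)² = 1.778
te_E = (9 + 4·13 + 17)/6 = 78/6 = 13; σ²_E = ((17−9)/6)² = 1.778
te_F = (10 + 4·11 + 24)/6 = 78/6 = 13; σ²_F = ((24−10)/6)² = 5.444
te_G = (12 + 4·13 + 14)/6 = 78/6 = 13; σ²_G = ((14−12)/6)² = 0.111

Forward pass:
ES_A = 0; EF_A = 15
ES_B = 0; EF_B = 9
ES_C = 0; EF_C = 5
ES_D = 15; EF_D = 15+3 = 18
ES_E = max(EF_A=15, EF_C=5) = 15; EF_E = 15+13 = 28
ES_F = 5; EF_F = 5+13 = 18
ES_G = max(EF_B=9, EF_D=18, EF_E=28, EF_F=18) = 28; EF_G = 28+13 = 41
Expected project duration μ = 41 days. Critical path: A → E → G.

Variance along critical path = 5.444 + 1.778 + 0.111 = 7.333; σ = 2.708 days.
D = μ + z·σ = 41 + 0.842·2.708 = 43.3 days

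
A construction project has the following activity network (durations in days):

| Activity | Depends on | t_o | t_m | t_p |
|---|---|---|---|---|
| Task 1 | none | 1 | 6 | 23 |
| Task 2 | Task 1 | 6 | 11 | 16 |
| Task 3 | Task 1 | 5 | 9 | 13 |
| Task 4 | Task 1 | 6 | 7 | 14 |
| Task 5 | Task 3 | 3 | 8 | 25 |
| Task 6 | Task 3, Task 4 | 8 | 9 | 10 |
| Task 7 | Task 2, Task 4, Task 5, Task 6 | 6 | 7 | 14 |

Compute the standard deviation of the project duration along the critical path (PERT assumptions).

5.52 days

te_Task 1 = (1 + 4·6 + 23)/6 = 48/6 = 8; σ²_Task 1 = ((23−1)/6)² = 13.444
te_Task 2 = (6 + 4·11 + 16)/6 = 66/6 = 11; σ²_Task 2 = ((16−6)/6)² = 2.778
te_Task 3 = (5 + 4·9 + 13)/6 = 54/6 = 9; σ²_Task 3 = ((13−5)/6)² = 1.778
te_Task 4 = (6 + 4·7 + 14)/6 = 48/6 = 8; σ²_Task 4 = ((14−6)/6)² = 1.778
te_Task 5 = (3 + 4·8 + 25)/6 = 60/6 = 10; σ²_Task 5 = ((25−3)/6)² = 13.444
te_Task 6 = (8 + 4·9 + 10)/6 = 54/6 = 9; σ²_Task 6 = ((10−8)/6)² = 0.111
te_Task 7 = (6 + 4·7 + 14)/6 = 48/6 = 8; σ²_Task 7 = ((14−6)/6)² = 1.778

Forward pass:
ES_Task 1 = 0; EF_Task 1 = 8
ES_Task 2 = 8; EF_Task 2 = 8+11 = 19
ES_Task 3 = 8; EF_Task 3 = 8+9 = 17
ES_Task 4 = 8; EF_Task 4 = 8+8 = 16
ES_Task 5 = 17; EF_Task 5 = 17+10 = 27
ES_Task 6 = max(EF_Task 3=17, EF_Task 4=16) = 17; EF_Task 6 = 17+9 = 26
ES_Task 7 = max(EF_Task 2=19, EF_Task 4=16, EF_Task 5=27, EF_Task 6=26) = 27; EF_Task 7 = 27+8 = 35
Expected project duration μ = 35 days. Critical path: Task 1 → Task 3 → Task 5 → Task 7.

Variance along critical path = 13.444 + 1.778 + 13.444 + 1.778 = 30.444
σ = √30.444 = 5.518 days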